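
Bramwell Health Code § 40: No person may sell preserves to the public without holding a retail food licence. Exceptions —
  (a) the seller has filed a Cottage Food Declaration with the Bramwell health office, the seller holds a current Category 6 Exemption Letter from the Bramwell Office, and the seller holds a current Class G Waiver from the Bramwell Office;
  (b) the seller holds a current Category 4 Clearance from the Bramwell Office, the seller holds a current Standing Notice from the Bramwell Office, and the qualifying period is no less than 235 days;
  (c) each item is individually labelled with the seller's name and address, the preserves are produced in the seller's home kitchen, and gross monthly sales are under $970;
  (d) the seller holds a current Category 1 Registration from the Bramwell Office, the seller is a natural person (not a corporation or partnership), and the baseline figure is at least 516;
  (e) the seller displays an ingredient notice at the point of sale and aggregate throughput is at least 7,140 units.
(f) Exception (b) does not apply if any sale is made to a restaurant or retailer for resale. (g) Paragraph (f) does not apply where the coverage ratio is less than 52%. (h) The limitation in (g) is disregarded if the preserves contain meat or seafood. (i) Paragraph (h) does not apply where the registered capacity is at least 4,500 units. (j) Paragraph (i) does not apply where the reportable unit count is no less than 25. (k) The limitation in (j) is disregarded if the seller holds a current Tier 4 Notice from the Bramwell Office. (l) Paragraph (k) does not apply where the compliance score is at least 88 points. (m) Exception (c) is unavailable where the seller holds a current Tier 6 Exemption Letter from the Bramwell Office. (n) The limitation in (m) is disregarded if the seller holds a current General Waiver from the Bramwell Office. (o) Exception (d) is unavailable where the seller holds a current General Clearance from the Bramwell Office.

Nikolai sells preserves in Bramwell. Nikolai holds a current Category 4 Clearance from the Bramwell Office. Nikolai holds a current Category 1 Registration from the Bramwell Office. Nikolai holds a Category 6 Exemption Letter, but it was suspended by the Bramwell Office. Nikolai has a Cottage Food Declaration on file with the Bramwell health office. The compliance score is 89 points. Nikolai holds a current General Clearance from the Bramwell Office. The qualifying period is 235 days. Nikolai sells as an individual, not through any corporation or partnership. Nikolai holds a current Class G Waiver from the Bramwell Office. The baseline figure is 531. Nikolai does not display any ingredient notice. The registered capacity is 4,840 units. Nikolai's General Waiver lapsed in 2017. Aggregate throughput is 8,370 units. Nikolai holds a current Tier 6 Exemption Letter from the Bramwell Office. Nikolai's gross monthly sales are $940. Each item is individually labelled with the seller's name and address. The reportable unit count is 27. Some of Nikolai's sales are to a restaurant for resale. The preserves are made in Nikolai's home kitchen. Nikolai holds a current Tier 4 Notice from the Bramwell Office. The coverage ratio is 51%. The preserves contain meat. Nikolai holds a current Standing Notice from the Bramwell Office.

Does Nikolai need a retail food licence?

Yes — Nikolai must hold a retail food licence.

Exception (a) fails — the Category 6 Exemption Letter is not current.
All of (b)'s requirements are met (a current Category 4 Clearance is held; a current Standing Notice is held; the qualifying period is 235 days, meeting the 235 days threshold). But: (f) operates against (b): some sales are to a restaurant for resale. (g) is engaged (the coverage ratio is 51%, less than the 52% limit), but yields to (h): (h) operates against (g): the preserves contain meat. (i) would limit (h) — the registered capacity is 4,840 units, meeting the 4,500 units threshold — but (j) sets (i) aside: (j) is triggered — the reportable unit count is 27, meeting the 25 threshold. (k) would limit (j) — a current Tier 4 Notice is held — but (l) sets (k) aside: (l) operates against (k): the compliance score is 89 points, meeting the 88 points threshold. Exception (b) does not apply.
Exception (c): items are individually labelled; the preserves are home-kitchen produced; gross monthly sales are $940, under the $970 limit — every condition holds. However, paragraphs (m)–(n) must be considered: (m) operates against (c): a current Tier 6 Exemption Letter is held. (n), which would lift (m), is not engaged — there is no General Waiver in force. (c) is therefore removed.
Exception (d) is satisfied on its face — a current Category 1 Registration is held; the seller is a natural person; the baseline figure is 531, meeting the 516 threshold. However, paragraph (o) must be considered: (o) operates — a current General Clearance is held. So (d) is unavailable.
Exception (e) fails — no ingredient notice is displayed.
No exception displaces § 40.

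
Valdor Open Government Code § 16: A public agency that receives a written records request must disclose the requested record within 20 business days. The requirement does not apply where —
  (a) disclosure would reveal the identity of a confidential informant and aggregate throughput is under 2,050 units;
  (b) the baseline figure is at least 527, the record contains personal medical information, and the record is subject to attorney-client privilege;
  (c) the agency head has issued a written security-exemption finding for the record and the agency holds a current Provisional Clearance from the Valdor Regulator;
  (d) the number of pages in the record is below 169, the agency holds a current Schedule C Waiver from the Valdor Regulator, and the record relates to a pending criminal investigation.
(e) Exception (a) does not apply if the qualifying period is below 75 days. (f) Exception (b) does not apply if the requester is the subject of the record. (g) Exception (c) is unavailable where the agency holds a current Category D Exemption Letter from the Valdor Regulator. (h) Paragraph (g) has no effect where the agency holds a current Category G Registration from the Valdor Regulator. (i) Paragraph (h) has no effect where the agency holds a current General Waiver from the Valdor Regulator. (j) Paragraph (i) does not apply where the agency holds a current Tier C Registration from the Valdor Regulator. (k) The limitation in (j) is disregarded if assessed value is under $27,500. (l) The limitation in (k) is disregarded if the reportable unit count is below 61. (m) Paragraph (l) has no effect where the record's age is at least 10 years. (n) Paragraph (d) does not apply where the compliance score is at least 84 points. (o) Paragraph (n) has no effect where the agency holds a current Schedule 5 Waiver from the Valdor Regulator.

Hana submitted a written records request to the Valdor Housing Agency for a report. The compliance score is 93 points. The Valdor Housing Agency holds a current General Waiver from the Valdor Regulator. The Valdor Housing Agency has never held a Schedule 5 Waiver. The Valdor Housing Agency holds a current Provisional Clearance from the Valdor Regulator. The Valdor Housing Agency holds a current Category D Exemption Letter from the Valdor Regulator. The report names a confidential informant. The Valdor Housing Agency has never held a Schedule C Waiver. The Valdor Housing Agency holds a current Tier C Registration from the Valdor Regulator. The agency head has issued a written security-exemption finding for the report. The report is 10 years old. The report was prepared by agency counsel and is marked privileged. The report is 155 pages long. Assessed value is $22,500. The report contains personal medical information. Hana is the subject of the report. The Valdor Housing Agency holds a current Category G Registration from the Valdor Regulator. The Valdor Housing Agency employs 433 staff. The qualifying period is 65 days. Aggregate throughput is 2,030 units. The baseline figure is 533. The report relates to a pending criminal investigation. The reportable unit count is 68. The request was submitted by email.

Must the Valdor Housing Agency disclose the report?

Yes — the Valdor Housing Agency must disclose the report.

Exception (a)'s conditions are all satisfied: the report names a confidential informant; aggregate throughput is 2,030 units, under the 2,050 units limit. Turning to paragraph (e): (e) operates against (a): the qualifying period is 65 days, below the 75 days limit. So (a) is unavailable.
All of (b)'s requirements are met (the baseline figure is 533, meeting the 527 threshold; the report contains personal medical information; the report is privileged). But: (f) operates against (b): Hana is the subject of the report. (b) is therefore removed.
Exception (c) is satisfied on its face — a written security-exemption finding has been issued; a current Provisional Clearance is held. But: (g) operates against (c): a current Category D Exemption Letter is held. (h) would limit (g) — a current Category G Registration is held — but (i) sets (h) aside: (i) operates against (h): a current General Waiver is held. (j) applies (a current Tier C Registration is held), but is displaced by (k): (k) is engaged — assessed value is $22,500, under the $27,500 limit. (l) is inapplicable (the reportable unit count is 68, not below 61), so (k) stands. So (c) is unavailable.
Exception (d) does not apply: no current Schedule C Waiver is held.
No exception displaces § 16.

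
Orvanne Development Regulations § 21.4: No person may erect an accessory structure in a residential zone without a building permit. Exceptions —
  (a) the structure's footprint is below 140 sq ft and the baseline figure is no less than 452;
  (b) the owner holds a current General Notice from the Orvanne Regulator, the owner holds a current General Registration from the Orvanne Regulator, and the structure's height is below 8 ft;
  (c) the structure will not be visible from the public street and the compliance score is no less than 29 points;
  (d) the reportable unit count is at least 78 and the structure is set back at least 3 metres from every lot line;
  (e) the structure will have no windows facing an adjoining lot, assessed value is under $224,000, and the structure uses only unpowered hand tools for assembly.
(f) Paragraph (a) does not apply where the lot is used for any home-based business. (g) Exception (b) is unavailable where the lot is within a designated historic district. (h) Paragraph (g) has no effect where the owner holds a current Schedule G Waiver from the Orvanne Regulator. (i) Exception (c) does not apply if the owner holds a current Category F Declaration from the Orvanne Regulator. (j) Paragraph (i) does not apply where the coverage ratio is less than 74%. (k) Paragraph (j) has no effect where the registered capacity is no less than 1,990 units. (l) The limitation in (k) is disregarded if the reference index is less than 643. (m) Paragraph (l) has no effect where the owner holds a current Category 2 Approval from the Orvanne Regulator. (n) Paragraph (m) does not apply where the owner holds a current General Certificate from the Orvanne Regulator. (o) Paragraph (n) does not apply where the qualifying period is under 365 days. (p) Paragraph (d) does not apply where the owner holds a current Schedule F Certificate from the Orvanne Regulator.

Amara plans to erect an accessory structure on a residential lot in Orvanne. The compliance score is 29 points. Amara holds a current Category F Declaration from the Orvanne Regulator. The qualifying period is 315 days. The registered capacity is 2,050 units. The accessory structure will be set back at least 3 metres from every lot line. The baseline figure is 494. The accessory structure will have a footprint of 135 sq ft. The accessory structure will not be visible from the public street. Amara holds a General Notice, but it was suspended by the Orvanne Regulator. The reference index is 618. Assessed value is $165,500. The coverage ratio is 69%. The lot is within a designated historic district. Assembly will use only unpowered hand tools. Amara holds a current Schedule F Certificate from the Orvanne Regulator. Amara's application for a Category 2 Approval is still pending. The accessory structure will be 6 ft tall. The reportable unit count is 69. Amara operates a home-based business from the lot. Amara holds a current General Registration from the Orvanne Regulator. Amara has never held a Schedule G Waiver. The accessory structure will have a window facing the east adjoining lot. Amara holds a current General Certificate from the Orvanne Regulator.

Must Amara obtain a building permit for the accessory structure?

No — exception (c) applies; Amara does not need a building permit.

Exception (a) is satisfied on its face — the structure's footprint is 135 sq ft, below the 140 sq ft limit; the baseline figure is 494, meeting the 452 threshold. But applying paragraph (f): (f) operates against (a): a home-based business operates on the lot. (a) is therefore removed.
Exception (b) does not apply: no current General Notice is held.
All of (c)'s requirements are met (the structure will not be visible from the street; the compliance score is 29 points, meeting the 29 points threshold). Considering the limiting provisions: (i) applies (a current Category F Declaration is held), but is displaced by (j): (j) operates against (i): the coverage ratio is 69%, less than the 74% limit. (k) would limit (j) — the registered capacity is 2,050 units, meeting the 1,990 units threshold — but (l) sets (k) aside: (l) operates against (k): the reference index is 618, less than the 643 limit. (m), which would lift (l), does not operate here — no current Category 2 Approval is held. So (c) applies.
Exception (d) requires that the reportable unit count is at least 78; but the reportable unit count is 69, short of 78, so (d) is unavailable.
Exception (e) fails — a window faces an adjoining lot.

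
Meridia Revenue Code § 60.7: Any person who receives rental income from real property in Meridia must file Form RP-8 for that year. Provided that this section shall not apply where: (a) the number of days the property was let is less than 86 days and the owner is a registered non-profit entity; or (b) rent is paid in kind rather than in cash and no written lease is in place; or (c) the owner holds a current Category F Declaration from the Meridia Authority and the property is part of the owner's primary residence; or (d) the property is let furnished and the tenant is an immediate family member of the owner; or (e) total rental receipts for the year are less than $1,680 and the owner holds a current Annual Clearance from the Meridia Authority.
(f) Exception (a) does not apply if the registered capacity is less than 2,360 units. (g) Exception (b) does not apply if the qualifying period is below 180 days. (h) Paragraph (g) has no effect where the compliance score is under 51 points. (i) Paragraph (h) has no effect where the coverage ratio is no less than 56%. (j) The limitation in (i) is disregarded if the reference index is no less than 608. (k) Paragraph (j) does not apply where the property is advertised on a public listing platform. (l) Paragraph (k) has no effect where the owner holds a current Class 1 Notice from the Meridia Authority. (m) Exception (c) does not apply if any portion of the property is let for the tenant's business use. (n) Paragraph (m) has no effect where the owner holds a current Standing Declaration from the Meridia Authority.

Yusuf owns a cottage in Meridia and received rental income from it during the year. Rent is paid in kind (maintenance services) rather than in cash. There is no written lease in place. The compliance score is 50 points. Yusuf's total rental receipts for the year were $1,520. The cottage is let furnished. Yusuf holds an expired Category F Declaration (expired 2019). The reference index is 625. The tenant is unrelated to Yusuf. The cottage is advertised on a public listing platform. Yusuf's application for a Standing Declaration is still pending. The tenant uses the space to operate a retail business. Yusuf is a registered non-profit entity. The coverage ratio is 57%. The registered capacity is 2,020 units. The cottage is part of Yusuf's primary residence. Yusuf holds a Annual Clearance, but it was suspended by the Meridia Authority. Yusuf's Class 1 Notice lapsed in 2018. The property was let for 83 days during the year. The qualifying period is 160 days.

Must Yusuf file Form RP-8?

Yes — Yusuf must file Form RP-8.

Exception (a): the number of days the property was let is 83 days, less than the 86 days limit; Yusuf is a registered non-profit — every condition holds. But: (f) operates against (a): the registered capacity is 2,020 units, less than the 2,360 units limit. (a) is therefore removed.
Exception (b) is satisfied on its face — rent is paid in kind; there is no written lease. Turning to paragraphs (g)–(l): (g) operates against (b): the qualifying period is 160 days, below the 180 days limit. (h) applies (the compliance score is 50 points, under the 51 points limit), but is set aside by (i): (i) is triggered — the coverage ratio is 57%, meeting the 56% threshold. (j) would limit (i) — the reference index is 625, meeting the 608 threshold — but (k) sets (j) aside: (k) operates against (j): the property is publicly advertised. (l), which would lift (k), does not operate here — no current Class 1 Notice is held. So (b) is unavailable.
Exception (c) requires that the owner holds a current Category F Declaration from the Meridia Authority; but no current Category F Declaration is held, so (c) is unavailable.
Exception (d) fails — the tenant is unrelated to the owner.
Exception (e) requires that the owner holds a current Annual Clearance from the Meridia Authority; but no current Annual Clearance is held, so (e) is unavailable.
No exception applies. The general rule governs.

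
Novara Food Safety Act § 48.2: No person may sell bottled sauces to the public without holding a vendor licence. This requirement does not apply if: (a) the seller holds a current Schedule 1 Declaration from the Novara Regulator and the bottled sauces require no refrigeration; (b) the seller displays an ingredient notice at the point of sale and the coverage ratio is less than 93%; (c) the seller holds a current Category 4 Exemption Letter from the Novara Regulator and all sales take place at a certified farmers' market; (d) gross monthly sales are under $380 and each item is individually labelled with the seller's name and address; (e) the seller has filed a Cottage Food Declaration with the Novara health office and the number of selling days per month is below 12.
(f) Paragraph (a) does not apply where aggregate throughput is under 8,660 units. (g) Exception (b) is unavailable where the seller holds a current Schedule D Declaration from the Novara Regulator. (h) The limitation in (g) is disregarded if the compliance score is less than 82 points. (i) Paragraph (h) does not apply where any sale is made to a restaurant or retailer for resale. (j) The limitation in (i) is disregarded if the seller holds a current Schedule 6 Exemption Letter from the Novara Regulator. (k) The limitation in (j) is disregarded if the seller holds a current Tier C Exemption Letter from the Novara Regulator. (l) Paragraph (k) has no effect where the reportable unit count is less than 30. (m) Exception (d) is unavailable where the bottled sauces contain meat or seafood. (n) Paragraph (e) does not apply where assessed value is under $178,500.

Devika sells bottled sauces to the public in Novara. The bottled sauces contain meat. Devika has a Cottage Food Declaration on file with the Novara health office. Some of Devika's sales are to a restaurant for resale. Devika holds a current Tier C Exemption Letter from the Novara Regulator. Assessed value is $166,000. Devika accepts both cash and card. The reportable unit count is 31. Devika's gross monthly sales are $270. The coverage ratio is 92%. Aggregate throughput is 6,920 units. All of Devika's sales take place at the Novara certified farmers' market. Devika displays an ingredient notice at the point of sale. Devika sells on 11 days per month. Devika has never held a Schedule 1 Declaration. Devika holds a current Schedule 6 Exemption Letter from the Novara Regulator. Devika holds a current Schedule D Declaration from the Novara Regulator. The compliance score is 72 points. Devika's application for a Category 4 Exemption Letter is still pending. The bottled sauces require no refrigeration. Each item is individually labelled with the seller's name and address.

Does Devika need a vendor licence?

Yes — Devika must hold a vendor licence.

Exception (a) requires that the seller holds a current Schedule 1 Declaration from the Novara Regulator; but no current Schedule 1 Declaration is held, so (a) is unavailable.
Exception (b): an ingredient notice is displayed; the coverage ratio is 92%, less than the 93% limit — every condition holds. However, paragraphs (g)–(l) must be considered: (g) is triggered — a current Schedule D Declaration is held. (h) would limit (g) — the compliance score is 72 points, less than the 82 points limit — but (i) sets (h) aside: (i) operates against (h): some sales are to a restaurant for resale. (j) applies (a current Schedule 6 Exemption Letter is held), but is overridden by (k): (k) applies — a current Tier C Exemption Letter is held. (l), which would lift (k), is inapplicable — the reportable unit count is 31, not less than 30. (b) is therefore removed.
Exception (c) fails — the Category 4 Exemption Letter is not current.
Exception (d)'s conditions are all satisfied: gross monthly sales are $270, under the $380 limit; items are individually labelled. But: (m) operates against (d): the bottled sauces contain meat. So (d) is unavailable.
Exception (e)'s conditions are all satisfied: a Cottage Food Declaration is on file; the number of selling days per month is 11, below the 12 limit. Turning to paragraph (n): (n) operates against (e): assessed value is $166,000, under the $178,500 limit. So (e) is unavailable.
Every exception is unavailable, so the rule governs.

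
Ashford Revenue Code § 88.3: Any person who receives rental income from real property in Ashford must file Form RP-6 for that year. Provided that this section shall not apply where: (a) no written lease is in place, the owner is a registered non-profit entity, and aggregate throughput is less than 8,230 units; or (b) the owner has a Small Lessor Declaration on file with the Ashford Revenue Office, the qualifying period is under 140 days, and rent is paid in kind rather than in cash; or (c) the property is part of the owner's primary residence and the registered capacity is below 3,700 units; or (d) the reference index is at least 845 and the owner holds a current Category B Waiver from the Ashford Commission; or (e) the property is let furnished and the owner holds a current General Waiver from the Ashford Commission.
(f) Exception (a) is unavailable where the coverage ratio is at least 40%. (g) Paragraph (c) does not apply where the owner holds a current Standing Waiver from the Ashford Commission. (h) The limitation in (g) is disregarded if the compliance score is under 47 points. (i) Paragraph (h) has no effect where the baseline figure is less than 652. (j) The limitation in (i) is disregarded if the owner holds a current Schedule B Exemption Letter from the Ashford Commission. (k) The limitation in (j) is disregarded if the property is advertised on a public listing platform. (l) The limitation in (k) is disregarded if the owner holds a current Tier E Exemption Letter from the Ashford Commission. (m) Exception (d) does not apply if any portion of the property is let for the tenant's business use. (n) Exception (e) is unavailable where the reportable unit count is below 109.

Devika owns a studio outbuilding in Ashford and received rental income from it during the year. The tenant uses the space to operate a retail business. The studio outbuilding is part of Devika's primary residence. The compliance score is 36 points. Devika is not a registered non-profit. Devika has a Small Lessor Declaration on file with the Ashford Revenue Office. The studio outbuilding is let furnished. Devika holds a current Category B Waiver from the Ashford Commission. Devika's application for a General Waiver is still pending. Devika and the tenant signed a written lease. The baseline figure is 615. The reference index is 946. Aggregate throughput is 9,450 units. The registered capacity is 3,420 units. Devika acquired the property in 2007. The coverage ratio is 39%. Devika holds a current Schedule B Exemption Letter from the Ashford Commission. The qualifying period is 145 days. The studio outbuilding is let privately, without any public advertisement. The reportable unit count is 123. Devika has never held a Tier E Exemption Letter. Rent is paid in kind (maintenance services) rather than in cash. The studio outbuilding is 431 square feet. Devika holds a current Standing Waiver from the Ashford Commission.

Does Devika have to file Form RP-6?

No — exception (c) applies; Devika is not required to file Form RP-6.

Exception (a) requires that no written lease is in place; but a written lease is in place, so (a) is unavailable.
Exception (b) fails — the qualifying period is 145 days, not under 140 days.
Exception (c)'s conditions are all satisfied: the studio outbuilding is part of the primary residence; the registered capacity is 3,420 units, below the 3,700 units limit. Applying paragraphs (g)–(l): (g) would limit (c) — a current Standing Waiver is held — but (h) sets (g) aside: (h) operates against (g): the compliance score is 36 points, under the 47 points limit. (i) is engaged (the baseline figure is 615, less than the 652 limit), but is set aside by (j): (j) operates against (i): a current Schedule B Exemption Letter is held. (k) is inapplicable (the property is let privately without advertisement), so (j) stands. Exception (c) stands.
Exception (d)'s conditions are all satisfied: the reference index is 946, meeting the 845 threshold; a current Category B Waiver is held. But: (m) is triggered — the space is let for business use. (d) is therefore removed.
Exception (e) does not apply: no current General Waiver is held.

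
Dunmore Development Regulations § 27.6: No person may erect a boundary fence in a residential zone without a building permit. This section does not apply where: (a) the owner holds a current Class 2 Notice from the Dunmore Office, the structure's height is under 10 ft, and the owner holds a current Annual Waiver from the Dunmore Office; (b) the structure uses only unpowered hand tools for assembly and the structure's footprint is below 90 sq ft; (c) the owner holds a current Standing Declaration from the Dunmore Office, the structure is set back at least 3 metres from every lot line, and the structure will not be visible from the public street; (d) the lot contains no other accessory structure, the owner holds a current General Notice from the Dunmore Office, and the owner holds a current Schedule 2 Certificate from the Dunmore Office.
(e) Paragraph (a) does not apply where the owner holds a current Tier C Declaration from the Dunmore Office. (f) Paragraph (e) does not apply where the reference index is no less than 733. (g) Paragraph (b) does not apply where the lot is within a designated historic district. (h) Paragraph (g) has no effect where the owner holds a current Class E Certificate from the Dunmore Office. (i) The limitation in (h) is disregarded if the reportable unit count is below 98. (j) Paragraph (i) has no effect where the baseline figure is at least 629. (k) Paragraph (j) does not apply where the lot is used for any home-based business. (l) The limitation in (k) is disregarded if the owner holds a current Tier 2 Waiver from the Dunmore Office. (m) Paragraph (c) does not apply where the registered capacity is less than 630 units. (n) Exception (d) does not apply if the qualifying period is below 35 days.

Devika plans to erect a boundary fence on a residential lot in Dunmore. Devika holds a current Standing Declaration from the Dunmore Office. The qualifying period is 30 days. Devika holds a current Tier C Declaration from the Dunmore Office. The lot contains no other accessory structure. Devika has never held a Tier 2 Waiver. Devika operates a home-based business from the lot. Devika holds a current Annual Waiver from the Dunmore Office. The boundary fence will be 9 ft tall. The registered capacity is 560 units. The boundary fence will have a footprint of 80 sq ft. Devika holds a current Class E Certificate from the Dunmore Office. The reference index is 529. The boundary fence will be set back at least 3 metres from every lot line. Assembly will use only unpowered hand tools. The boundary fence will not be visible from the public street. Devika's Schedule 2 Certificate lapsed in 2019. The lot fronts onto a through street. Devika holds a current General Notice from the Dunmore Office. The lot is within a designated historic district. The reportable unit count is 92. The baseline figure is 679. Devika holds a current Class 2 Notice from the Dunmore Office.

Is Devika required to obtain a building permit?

Yes — Devika must obtain a building permit.

Exception (a): a current Class 2 Notice is held; the structure's height is 9 ft, under the 10 ft limit; a current Annual Waiver is held — every condition holds. But applying paragraphs (e)–(f): (e) operates against (a): a current Tier C Declaration is held. (f) is not engaged (the reference index is 529, short of 733), so (e) stands. So (a) is unavailable.
Exception (b) is satisfied on its face — assembly uses only hand tools; the structure's footprint is 80 sq ft, below the 90 sq ft limit. However, paragraphs (g)–(l) must be considered: (g) operates against (b): the lot is in a historic district. (h) operates (a current Class E Certificate is held), but yields to (i): (i) operates against (h): the reportable unit count is 92, below the 98 limit. (j) is triggered (the baseline figure is 679, meeting the 629 threshold), but is itself disapplied by (k): (k) operates against (j): a home-based business operates on the lot. (l), which would lift (k), is inapplicable — there is no Tier 2 Waiver in force. So (b) is unavailable.
Exception (c): a current Standing Declaration is held; the setback is at least 3 m on every side; the structure will not be visible from the street — every condition holds. Turning to paragraph (m): (m) applies — the registered capacity is 560 units, less than the 630 units limit. Exception (c) does not apply.
Exception (d) fails — the Schedule 2 Certificate is not current.
No exception displaces § 27.6.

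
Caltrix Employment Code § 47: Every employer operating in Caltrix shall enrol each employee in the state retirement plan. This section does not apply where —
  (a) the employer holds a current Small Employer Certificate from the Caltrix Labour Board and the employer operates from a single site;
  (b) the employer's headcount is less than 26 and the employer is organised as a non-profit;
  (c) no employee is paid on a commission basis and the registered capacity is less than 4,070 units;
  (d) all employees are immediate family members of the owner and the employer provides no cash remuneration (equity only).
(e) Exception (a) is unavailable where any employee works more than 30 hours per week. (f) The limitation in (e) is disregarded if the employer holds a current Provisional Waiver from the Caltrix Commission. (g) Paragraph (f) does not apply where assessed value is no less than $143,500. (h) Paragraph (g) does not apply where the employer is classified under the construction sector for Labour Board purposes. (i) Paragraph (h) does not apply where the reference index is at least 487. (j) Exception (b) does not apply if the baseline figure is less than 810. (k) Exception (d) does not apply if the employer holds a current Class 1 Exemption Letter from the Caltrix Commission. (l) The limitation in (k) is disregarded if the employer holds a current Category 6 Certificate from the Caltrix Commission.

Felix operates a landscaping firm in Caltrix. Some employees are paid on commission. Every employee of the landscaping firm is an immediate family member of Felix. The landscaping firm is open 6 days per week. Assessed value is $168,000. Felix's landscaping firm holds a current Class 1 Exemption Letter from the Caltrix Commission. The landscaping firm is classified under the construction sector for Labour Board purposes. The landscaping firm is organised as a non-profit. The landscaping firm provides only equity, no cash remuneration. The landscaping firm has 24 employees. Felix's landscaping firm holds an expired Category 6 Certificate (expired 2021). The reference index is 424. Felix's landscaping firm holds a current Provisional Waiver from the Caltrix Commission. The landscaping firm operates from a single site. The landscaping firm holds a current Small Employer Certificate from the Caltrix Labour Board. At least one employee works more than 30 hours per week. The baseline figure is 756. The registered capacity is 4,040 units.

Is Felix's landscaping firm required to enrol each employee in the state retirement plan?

No — exception (a) applies; Felix's landscaping firm is not required to enrol each employee in the state retirement plan.

Exception (a): a current Small Employer Certificate is held; the employer operates from a single site — every condition holds. As to paragraphs (e)–(i): (e) applies (at least one employee exceeds 30 hours/week), but yields to (f): (f) operates against (e): a current Provisional Waiver is held. (g) would limit (f) — assessed value is $168,000, meeting the $143,500 threshold — but (h) sets (g) aside: (h) operates against (g): the landscaping firm is classified under the construction sector. (i), which would lift (h), is inapplicable — the reference index is 424, short of 487. Exception (a) stands.
All of (b)'s requirements are met (the employer's headcount is 24, less than the 26 limit; the employer is a non-profit). However, paragraph (j) must be considered: (j) operates against (b): the baseline figure is 756, less than the 810 limit. (b) is therefore removed.
Exception (c) fails — some employees are paid on commission.
Exception (d): every employee is an immediate family member; remuneration is equity-only — every condition holds. Turning to paragraphs (k)–(l): (k) operates against (d): a current Class 1 Exemption Letter is held. (l), which would lift (k), is inapplicable — the Category 6 Certificate is not current. (d) is therefore removed.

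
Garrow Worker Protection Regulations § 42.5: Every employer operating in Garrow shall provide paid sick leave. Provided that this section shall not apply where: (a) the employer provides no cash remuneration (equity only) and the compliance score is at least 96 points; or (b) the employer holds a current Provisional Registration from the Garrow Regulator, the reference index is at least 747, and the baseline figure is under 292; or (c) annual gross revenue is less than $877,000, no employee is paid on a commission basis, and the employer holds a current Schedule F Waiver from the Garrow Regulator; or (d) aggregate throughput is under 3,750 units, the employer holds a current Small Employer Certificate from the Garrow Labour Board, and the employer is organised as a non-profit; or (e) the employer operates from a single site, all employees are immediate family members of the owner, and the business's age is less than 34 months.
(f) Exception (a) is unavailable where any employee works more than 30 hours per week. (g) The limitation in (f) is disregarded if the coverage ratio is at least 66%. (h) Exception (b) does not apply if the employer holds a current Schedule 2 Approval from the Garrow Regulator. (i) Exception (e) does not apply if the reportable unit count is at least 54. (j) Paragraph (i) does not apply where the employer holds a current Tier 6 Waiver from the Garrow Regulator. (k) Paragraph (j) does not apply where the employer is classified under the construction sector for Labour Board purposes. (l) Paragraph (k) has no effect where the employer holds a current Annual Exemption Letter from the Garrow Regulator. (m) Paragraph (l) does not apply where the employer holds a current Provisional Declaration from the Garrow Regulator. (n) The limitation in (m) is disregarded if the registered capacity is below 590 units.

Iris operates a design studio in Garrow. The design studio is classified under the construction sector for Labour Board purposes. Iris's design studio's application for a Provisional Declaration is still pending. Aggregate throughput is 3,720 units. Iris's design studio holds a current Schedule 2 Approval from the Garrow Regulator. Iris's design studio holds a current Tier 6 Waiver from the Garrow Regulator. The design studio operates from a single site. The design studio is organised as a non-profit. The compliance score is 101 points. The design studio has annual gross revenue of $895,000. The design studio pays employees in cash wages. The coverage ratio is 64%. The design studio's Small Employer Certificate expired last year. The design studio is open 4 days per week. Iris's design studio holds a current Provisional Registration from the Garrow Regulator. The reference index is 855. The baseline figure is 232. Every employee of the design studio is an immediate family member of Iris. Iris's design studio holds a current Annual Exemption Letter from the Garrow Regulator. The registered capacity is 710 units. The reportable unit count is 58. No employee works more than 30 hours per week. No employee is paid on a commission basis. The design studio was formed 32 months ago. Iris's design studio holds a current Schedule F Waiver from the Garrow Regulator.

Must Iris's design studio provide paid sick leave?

Exception (a) fails — employees are paid cash wages.
Exception (b): a current Provisional Registration is held; the reference index is 855, meeting the 747 threshold; the baseline figure is 232, under the 292 limit — every condition holds. However, paragraph (h) must be considered: (h) is engaged — a current Schedule 2 Approval is held. So (b) is unavailable.
Exception (c) does not apply: annual gross revenue is $895,000, not less than $877,000.
Exception (d) fails — the Small Employer Certificate has expired.
All of (e)'s requirements are met (the employer operates from a single site; every employee is an immediate family member; the business's age is 32 months, less than the 34 months limit). Considering the limiting provisions: (i) applies (the reportable unit count is 58, meeting the 54 threshold), but is overridden by (j): (j) is triggered — a current Tier 6 Waiver is held. (k) would limit (j) — the design studio is classified under the construction sector — but (l) sets (k) aside: (l) operates against (k): a current Annual Exemption Letter is held. (m) is inapplicable (no current Provisional Declaration is held), so (l) stands. So (e) applies.

No — exception (e) applies; Iris's design studio is not required to provide paid sick leave.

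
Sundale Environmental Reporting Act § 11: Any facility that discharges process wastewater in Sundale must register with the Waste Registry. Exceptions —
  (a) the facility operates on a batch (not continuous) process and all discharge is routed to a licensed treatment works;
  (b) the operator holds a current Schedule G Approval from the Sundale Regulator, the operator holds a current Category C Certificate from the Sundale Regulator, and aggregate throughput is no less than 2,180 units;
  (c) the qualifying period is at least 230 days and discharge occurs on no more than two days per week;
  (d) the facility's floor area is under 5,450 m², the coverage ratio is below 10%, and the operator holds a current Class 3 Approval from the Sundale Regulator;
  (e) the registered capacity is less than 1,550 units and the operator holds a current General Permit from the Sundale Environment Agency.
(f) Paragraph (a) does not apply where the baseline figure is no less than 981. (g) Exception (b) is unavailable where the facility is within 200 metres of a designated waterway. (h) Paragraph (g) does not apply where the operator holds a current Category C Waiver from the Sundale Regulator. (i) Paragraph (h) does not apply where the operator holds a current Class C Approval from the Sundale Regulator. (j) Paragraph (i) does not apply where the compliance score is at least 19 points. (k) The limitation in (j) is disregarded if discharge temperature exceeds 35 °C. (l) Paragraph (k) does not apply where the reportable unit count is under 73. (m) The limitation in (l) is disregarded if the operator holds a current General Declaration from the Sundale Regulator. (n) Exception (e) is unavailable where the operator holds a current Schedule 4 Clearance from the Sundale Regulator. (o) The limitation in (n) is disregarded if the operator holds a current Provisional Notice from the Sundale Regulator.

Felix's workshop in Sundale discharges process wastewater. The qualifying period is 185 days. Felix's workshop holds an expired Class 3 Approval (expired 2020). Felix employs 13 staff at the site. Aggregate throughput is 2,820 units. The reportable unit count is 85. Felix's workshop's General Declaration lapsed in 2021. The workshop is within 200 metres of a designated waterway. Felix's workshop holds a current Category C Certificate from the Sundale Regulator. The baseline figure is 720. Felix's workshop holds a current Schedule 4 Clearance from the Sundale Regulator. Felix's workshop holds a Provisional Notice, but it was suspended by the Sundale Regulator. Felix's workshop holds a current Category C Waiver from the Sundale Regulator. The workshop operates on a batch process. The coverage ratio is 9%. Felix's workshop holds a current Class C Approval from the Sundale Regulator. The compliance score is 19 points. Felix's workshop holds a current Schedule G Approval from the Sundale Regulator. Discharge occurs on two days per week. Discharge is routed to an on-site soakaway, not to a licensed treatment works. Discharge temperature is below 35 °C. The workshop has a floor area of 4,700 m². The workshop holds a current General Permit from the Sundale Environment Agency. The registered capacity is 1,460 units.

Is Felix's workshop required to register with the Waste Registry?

No — exception (b) applies; Felix's workshop is not required to register with the Waste Registry.

Exception (a) fails — discharge is not routed to a licensed treatment works.
Exception (b)'s conditions are all satisfied: a current Schedule G Approval is held; a current Category C Certificate is held; aggregate throughput is 2,820 units, meeting the 2,180 units threshold. Applying paragraphs (g)–(m): (g) is triggered (the workshop is within 200 m of a designated waterway), but yields to (h): (h) operates against (g): a current Category C Waiver is held. (i) would limit (h) — a current Class C Approval is held — but (j) sets (i) aside: (j) operates against (i): the compliance score is 19 points, meeting the 19 points threshold. (k) does not operate here (discharge temperature is below 35 °C), so (j) stands. (b) remains available.
Exception (c) does not apply: the qualifying period is 185 days, short of 230 days.
Exception (d) does not apply: there is no Class 3 Approval in force.
Exception (e) is satisfied on its face — the registered capacity is 1,460 units, less than the 1,550 units limit; a current General Permit is held. However, paragraphs (n)–(o) must be considered: (n) is triggered — a current Schedule 4 Clearance is held. (o), which would lift (n), is not triggered — the Provisional Notice is not current. (e) is therefore removed.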